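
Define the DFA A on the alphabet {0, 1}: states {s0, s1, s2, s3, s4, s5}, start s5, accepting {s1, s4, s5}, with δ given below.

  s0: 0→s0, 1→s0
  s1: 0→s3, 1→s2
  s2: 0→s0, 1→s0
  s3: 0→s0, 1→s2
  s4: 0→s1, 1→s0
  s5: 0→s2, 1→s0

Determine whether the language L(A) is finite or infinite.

The useful states (reachable from s5 and able to reach an accepting state) are {s5}.
Restricted to these states the transition graph has no cycle, so every accepting path has bounded length and L is finite.

finite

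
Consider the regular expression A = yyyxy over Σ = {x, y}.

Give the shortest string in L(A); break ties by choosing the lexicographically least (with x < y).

By inspection of the expression, no string of length less than 5 matches, and yyyxy is the lexicographically first match of length 5.

yyyxy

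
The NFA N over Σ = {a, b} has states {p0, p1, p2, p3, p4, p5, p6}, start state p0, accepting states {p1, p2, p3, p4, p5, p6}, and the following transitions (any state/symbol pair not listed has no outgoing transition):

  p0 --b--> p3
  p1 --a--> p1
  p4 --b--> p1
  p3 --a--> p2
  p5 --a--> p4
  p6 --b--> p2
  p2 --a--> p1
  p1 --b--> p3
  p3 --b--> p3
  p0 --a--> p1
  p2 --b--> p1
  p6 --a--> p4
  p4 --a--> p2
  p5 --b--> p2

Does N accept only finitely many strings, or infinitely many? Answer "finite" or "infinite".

infinite

State p1 is reachable from the start and can reach an accepting state, and it lies on the cycle p1 → p1.
Traversing that cycle any number of times yields accepted strings of unbounded length, so the language is infinite.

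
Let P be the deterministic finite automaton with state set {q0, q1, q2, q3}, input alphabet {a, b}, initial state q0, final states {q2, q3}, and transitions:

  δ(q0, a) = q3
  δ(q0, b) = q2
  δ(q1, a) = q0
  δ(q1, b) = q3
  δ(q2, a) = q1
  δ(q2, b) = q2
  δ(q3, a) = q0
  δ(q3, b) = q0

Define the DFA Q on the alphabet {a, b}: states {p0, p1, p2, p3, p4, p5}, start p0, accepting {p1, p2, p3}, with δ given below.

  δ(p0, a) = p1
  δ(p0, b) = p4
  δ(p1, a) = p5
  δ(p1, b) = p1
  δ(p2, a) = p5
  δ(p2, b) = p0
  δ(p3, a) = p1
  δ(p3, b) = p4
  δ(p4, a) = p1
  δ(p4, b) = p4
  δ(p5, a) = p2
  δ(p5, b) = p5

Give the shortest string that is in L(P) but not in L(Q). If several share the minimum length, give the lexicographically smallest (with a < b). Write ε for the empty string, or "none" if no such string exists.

b

The string b is accepted by P but not by Q.
No shorter string lies in the difference, and b is the lexicographically first length-1 string in L(P) \ L(Q).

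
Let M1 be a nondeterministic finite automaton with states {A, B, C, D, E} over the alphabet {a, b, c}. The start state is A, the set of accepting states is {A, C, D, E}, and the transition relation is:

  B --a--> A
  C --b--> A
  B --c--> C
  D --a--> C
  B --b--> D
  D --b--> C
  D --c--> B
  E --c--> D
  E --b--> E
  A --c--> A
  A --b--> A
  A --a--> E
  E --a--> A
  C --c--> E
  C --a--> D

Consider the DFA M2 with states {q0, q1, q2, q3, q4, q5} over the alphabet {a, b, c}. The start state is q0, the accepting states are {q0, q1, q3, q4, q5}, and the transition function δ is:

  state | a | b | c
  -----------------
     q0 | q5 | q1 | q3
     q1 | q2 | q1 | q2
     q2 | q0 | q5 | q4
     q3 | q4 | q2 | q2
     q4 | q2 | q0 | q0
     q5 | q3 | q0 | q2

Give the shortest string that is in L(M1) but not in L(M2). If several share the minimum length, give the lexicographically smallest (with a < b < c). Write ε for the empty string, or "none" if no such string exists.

The string ac is accepted by M1 but not by M2.
No shorter string lies in the difference, and ac is the lexicographically first length-2 string in L(M1) \ L(M2).

ac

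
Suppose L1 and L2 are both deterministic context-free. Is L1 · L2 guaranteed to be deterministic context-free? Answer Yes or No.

Take L₁ = {ε, c} (finite, hence regular and DCFL) and L₂ = {c aⁿbⁿ : n≥0} ∪ {cc aⁿb²ⁿ : n≥0} (a DCFL: the number of leading c's tells the DPDA whether to pop one stack symbol per b or per two b's). Then L₁L₂ ∩ cca⁺b* = {cc aⁿbⁿ : n≥1} ∪ {cc aⁿb²ⁿ : n≥1}. If L₁L₂ were a DCFL, so would be this intersection with a regular set, and a DPDA for it started from its configuration after reading cc would accept {aⁿbⁿ : n≥1} ∪ {aⁿb²ⁿ : n≥1}, which no deterministic PDA accepts (a DPDA for it would have a single run on aⁿb²ⁿ, accepting after the prefix aⁿbⁿ and accepting again after n more b's; an ordinary PDA that simulates it on a's and b's and, at any moment when it is accepting, may switch to reading only a fresh letter d while feeding each d to the simulation as a b, would accept aⁱbʲdᵏ (k≥1) exactly when both aⁱbʲ and aⁱbʲ⁺ᵏ are in the language, i.e. its language intersected with the regular set a*b*d⁺ would be exactly {aⁿbⁿdⁿ : n≥1} — impossible, since context-free languages are closed under intersection with regular sets and {aⁿbⁿdⁿ} is not context-free). Hence L₁L₂ is not a DCFL.

No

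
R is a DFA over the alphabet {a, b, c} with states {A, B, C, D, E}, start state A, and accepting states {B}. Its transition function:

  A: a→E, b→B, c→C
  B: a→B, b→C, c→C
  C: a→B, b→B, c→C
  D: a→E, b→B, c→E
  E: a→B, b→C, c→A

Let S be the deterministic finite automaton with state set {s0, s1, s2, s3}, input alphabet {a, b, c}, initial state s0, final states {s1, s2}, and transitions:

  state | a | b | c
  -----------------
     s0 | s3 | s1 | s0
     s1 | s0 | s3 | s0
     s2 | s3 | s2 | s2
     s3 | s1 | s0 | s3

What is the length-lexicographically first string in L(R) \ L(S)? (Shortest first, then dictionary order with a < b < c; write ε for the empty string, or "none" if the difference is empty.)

The string ba is accepted by R but not by S.
No shorter string lies in the difference, and ba is the lexicographically first length-2 string in L(R) \ L(S).

ba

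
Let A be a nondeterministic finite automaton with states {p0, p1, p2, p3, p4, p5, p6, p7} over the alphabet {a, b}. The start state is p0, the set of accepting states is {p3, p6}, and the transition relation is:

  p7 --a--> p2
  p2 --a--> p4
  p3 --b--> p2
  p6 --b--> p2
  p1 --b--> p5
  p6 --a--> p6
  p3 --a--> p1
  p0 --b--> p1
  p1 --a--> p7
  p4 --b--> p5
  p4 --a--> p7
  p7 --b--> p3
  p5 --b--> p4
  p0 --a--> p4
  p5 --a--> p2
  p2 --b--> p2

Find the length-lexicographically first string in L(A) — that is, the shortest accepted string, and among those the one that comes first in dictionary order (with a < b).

aab

A breadth-first search from p0 reaches an accepting state first via the path p0 → p4 → p7 → p3 on input aab.
No string of length < 3 is accepted (BFS exhausts all shorter strings without reaching an accepting state), and aab is the lexicographically least accepting string of length 3.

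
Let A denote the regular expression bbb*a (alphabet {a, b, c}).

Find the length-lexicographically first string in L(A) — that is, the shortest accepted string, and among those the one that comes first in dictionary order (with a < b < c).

bba

By inspection of the expression, no string of length less than 3 matches, and bba is the lexicographically first match of length 3.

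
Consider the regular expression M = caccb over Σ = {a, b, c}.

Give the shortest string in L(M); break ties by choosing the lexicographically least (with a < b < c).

caccb

By inspection of the expression, no string of length less than 5 matches, and caccb is the lexicographically first match of length 5.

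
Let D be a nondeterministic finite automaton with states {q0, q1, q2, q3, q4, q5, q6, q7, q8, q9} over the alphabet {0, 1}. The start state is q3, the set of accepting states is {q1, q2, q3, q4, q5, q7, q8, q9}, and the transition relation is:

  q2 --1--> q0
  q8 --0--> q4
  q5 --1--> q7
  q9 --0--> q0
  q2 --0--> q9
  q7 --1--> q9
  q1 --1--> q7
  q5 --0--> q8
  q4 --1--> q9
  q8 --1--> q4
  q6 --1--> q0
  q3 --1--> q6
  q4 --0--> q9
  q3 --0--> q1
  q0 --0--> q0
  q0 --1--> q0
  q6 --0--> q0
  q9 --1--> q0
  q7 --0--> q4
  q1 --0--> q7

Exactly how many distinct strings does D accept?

The useful subgraph on states {q1, q3, q4, q7, q9} is acyclic, so L(D) is finite; the longest accepting path visits 5 useful states, giving maximum string length 4.
Counting accepting paths from q3 by length: 1 of length 0, 1 of length 1, 2 of length 2, 4 of length 3, 4 of length 4. Total 12.

12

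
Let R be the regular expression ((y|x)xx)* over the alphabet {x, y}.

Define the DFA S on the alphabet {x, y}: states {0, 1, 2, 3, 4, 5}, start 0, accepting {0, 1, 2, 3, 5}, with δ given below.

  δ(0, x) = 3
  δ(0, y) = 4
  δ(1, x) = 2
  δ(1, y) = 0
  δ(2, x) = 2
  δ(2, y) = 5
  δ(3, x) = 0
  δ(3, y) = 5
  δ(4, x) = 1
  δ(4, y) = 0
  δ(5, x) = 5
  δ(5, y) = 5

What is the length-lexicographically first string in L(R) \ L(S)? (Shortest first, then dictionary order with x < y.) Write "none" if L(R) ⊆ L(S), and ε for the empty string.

none

Converting the expression R to a DFA (subset construction, then merging equivalent states) gives the minimal DFA with states {r0, r1, r2, r3}, start state r0, accepting states {r0} and transitions r0: x→r1, y→r1; r1: x→r2, y→r3; r2: x→r0, y→r3; r3: x→r3, y→r3.
Exploring the product automaton R × S from the start pair (r0, 0), following both machines on each input symbol, reaches 20 state pairs: (r0, 0), (r1, 3), (r1, 4), (r2, 0), (r3, 5), (r2, 1), (r3, 0), (r0, 3), (r3, 4), (r0, 2), (r3, 3), (r1, 0), (r1, 5), (r3, 1), (r1, 2), (r2, 3), (r2, 5), (r3, 2), (r2, 2), (r0, 5).
R accepts in {r0} and S accepts in {0, 1, 2, 3, 5}. The reachable pairs whose R-component is accepting are (r0, 0), (r0, 3), (r0, 2), (r0, 5); in each of them the S-component is accepting too, so the product for L(R) \ L(S) (R-component accepting, S-component rejecting) has no reachable accepting pair and the difference is empty.
So every string accepted by R is also accepted by S: L(R) \ L(S) = ∅ and there is no such string.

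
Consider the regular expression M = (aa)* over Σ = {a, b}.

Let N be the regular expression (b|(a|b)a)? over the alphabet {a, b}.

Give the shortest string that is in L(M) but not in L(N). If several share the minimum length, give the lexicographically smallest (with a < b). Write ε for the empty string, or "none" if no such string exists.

The string aaaa is accepted by M but not by N.
No shorter string lies in the difference, and aaaa is the lexicographically first length-4 string in L(M) \ L(N).

aaaa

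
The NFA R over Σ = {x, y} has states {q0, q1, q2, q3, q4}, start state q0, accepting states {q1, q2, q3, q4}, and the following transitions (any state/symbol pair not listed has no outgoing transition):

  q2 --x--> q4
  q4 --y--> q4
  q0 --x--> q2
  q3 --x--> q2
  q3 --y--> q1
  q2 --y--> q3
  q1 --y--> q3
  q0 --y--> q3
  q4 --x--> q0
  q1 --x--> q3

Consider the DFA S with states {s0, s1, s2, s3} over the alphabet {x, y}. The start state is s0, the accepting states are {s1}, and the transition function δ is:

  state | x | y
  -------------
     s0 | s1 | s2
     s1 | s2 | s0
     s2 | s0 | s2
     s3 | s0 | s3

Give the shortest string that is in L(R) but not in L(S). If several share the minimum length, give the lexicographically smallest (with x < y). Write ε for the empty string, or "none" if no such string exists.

y

The string y is accepted by R but not by S.
No shorter string lies in the difference, and y is the lexicographically first length-1 string in L(R) \ L(S).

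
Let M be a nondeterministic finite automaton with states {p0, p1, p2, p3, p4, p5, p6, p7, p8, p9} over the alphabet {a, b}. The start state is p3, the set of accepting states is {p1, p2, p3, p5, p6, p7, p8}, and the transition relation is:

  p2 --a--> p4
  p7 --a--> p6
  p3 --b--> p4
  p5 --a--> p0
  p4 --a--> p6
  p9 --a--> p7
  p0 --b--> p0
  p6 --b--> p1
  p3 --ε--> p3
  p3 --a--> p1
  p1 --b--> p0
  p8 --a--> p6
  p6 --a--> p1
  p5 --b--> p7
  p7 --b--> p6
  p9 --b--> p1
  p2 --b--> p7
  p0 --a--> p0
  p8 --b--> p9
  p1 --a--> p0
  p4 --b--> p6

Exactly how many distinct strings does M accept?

8

The useful subgraph on states {p1, p3, p4, p6} is acyclic, so L(M) is finite; the longest accepting path visits 4 useful states, giving maximum string length 3.
Counting accepting paths from p3 by length: 1 of length 0, 1 of length 1, 2 of length 2, 4 of length 3. Total 8.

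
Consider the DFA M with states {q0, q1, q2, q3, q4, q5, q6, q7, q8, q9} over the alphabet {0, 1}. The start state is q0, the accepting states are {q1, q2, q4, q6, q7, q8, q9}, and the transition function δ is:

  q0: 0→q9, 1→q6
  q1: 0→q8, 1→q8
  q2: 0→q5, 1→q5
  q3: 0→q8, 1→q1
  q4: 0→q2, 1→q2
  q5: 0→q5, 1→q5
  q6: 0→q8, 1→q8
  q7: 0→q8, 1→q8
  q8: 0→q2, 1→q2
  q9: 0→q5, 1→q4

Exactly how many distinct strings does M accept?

11

The useful subgraph on states {q0, q2, q4, q6, q8, q9} is acyclic, so L(M) is finite; the longest accepting path visits 4 useful states, giving maximum string length 3.
Counting accepting paths from q0 by length: 2 of length 1, 3 of length 2, 6 of length 3. Total 11.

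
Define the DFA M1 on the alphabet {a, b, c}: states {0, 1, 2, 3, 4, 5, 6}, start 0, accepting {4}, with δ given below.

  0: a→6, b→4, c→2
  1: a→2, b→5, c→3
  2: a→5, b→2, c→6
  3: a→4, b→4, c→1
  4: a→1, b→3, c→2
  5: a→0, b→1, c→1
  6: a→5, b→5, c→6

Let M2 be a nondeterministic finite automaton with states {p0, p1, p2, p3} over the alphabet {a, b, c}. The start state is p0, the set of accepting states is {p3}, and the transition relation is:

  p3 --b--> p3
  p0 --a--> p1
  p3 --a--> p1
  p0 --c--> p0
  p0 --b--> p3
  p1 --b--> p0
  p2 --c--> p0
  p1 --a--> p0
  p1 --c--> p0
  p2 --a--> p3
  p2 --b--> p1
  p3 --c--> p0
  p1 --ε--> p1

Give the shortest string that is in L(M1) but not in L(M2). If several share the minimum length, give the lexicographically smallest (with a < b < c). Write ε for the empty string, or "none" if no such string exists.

bba

The string bba is accepted by M1 but not by M2.
No shorter string lies in the difference, and bba is the lexicographically first length-3 string in L(M1) \ L(M2).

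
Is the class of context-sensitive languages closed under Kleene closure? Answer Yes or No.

An LBA guesses a factorisation of the input into blocks (marking block boundaries on a second track) and verifies each block with the LBA for L; this uses no space beyond the input, so L* is context-sensitive.
So the context-sensitive languages are closed under Kleene star.

Yes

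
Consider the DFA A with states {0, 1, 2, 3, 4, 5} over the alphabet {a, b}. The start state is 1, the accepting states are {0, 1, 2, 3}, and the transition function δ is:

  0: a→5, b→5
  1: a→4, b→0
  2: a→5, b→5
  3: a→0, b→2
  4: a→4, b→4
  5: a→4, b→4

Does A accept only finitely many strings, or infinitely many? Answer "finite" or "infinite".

finite

The useful states (reachable from 1 and able to reach an accepting state) are {0, 1}.
Restricted to these states the transition graph has no cycle, so every accepting path has bounded length and L is finite.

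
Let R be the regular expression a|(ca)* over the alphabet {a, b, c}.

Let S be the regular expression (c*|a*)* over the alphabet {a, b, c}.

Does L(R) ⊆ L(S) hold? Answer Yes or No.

Converting the expression R to a DFA (subset construction, then merging equivalent states) gives the minimal DFA with states {r0, r1, r2, r3, r4}, start state r0, accepting states {r0, r1, r4} and transitions r0: a→r1, b→r2, c→r3; r1: a→r2, b→r2, c→r2; r2: a→r2, b→r2, c→r2; r3: a→r4, b→r2, c→r2; r4: a→r2, b→r2, c→r3.
Converting the expression S to a DFA (subset construction, then merging equivalent states) gives the minimal DFA with states {s0, s1}, start state s0, accepting states {s0} and transitions s0: a→s0, b→s1, c→s0; s1: a→s1, b→s1, c→s1.
Exploring the product automaton R × S from the start pair (r0, s0), following both machines on each input symbol, reaches 6 state pairs: (r0, s0), (r1, s0), (r2, s1), (r3, s0), (r2, s0), (r4, s0).
R accepts in {r0, r1, r4} and S accepts in {s0}. The reachable pairs whose R-component is accepting are (r0, s0), (r1, s0), (r4, s0); in each of them the S-component is accepting too, so the product for L(R) \ L(S) (R-component accepting, S-component rejecting) has no reachable accepting pair and the difference is empty.
Hence every string in L(R) is also in L(S).

Yes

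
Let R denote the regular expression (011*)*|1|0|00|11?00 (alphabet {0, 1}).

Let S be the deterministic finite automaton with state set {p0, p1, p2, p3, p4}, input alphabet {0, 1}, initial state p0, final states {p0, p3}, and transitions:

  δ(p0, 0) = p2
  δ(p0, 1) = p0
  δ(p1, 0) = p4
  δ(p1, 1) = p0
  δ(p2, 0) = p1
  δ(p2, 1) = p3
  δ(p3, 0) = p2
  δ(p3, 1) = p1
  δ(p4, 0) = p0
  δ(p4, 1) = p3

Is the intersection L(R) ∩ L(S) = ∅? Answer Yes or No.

No

The empty string ε is accepted by both R and S.
Hence L(R) ∩ L(S) ≠ ∅.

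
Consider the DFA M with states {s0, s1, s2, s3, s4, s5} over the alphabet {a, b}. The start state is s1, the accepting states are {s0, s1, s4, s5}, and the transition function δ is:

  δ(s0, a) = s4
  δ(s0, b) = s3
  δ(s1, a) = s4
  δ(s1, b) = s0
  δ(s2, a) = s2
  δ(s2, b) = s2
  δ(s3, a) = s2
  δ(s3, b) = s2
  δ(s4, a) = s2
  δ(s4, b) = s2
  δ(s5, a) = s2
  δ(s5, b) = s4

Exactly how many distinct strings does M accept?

The useful subgraph on states {s0, s1, s4} is acyclic, so L(M) is finite; the longest accepting path visits 3 useful states, giving maximum string length 2.
Counting accepting paths from s1 by length: 1 of length 0, 2 of length 1, 1 of length 2. Total 4.

4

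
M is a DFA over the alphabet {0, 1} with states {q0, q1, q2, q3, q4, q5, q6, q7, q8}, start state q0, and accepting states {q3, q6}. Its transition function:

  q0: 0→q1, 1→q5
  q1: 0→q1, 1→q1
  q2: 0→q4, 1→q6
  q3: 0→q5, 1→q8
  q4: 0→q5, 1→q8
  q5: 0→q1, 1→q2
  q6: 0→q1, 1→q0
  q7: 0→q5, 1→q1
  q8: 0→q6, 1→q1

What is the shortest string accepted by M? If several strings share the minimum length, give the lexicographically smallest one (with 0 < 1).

111

A breadth-first search from q0 reaches an accepting state first via the path q0 → q5 → q2 → q6 on input 111.
No string of length < 3 is accepted (BFS exhausts all shorter strings without reaching an accepting state), and 111 is the lexicographically least accepting string of length 3.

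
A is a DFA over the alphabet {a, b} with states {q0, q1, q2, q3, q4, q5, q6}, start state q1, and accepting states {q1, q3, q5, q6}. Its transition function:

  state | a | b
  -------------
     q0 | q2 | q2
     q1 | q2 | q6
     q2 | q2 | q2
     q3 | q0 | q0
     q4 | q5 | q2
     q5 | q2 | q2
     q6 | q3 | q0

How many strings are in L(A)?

The useful subgraph on states {q1, q3, q6} is acyclic, so L(A) is finite; the longest accepting path visits 3 useful states, giving maximum string length 2.
Counting accepting paths from q1 by length: 1 of length 0, 1 of length 1, 1 of length 2. Total 3.

3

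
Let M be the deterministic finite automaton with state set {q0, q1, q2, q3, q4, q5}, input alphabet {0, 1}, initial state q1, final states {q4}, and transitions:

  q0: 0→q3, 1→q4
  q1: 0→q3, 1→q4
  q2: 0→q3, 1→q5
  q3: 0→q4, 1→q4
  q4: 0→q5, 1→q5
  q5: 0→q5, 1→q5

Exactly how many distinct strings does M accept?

The useful subgraph on states {q1, q3, q4} is acyclic, so L(M) is finite; the longest accepting path visits 3 useful states, giving maximum string length 2.
Counting accepting paths from q1 by length: 1 of length 1, 2 of length 2. Total 3.

3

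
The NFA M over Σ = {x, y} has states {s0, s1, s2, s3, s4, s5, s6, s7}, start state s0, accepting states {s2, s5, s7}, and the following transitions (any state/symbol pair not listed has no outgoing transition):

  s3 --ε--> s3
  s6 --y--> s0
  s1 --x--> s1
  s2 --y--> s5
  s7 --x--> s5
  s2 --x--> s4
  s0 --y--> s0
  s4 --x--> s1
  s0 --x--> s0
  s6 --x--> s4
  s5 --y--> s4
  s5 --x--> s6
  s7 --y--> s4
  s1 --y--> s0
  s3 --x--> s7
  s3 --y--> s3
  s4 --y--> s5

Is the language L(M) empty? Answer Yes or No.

The states reachable from the start state are {s0}.
None of the accepting states {s2, s5, s7} is reachable, so no string is accepted and L(M) = ∅.

Yes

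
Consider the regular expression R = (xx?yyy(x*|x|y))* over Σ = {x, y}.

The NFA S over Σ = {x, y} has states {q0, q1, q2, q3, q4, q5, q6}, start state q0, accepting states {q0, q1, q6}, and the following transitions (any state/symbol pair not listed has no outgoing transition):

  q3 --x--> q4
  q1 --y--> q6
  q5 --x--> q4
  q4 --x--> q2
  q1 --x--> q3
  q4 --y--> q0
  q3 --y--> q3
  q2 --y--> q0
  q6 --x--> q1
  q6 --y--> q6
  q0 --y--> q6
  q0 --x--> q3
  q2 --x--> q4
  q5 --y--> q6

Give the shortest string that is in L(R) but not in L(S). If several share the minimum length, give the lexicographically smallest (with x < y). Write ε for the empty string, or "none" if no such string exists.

xyyy

The string xyyy is accepted by R but not by S.
No shorter string lies in the difference, and xyyy is the lexicographically first length-4 string in L(R) \ L(S).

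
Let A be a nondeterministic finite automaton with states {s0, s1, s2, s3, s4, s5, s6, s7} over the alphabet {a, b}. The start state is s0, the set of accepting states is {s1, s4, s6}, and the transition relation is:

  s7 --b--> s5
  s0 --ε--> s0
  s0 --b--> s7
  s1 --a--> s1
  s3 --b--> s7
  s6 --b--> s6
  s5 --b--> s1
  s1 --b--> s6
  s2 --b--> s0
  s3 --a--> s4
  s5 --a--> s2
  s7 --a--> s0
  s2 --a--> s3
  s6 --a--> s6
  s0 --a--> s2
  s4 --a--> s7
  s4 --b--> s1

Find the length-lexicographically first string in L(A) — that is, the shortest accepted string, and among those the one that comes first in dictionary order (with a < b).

aaa

A breadth-first search from s0 reaches an accepting state first via the path s0 → s2 → s3 → s4 on input aaa.
No string of length < 3 is accepted (BFS exhausts all shorter strings without reaching an accepting state), and aaa is the lexicographically least accepting string of length 3.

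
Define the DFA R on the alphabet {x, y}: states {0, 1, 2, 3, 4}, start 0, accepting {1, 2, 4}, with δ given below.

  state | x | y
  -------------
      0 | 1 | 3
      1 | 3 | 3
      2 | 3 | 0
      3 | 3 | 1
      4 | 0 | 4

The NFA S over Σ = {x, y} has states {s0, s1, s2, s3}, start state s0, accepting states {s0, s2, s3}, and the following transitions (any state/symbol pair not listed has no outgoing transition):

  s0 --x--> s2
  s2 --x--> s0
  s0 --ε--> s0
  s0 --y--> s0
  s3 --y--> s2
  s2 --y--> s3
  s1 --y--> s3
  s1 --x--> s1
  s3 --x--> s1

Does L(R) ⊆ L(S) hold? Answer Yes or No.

Exploring the product automaton R × S from the start pair (0, s0), following both machines on each input symbol, reaches 8 state pairs: (0, s0), (1, s2), (3, s0), (3, s3), (3, s2), (1, s0), (3, s1), (1, s3).
R accepts in {1, 2, 4} and S accepts in {s0, s2, s3}. The reachable pairs whose R-component is accepting are (1, s2), (1, s0), (1, s3); in each of them the S-component is accepting too, so the product for L(R) \ L(S) (R-component accepting, S-component rejecting) has no reachable accepting pair and the difference is empty.
Hence every string in L(R) is also in L(S).

Yes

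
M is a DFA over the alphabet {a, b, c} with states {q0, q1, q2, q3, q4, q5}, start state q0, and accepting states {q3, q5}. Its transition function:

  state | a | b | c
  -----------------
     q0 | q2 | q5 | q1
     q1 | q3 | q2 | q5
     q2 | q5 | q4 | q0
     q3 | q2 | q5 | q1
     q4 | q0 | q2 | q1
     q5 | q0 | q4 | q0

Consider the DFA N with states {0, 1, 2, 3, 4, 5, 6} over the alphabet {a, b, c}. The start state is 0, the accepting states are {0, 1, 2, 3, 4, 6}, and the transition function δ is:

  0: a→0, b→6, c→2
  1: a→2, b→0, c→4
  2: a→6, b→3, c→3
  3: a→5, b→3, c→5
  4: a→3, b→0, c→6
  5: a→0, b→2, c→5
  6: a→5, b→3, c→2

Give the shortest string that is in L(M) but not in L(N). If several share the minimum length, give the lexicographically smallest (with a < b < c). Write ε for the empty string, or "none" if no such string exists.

The string cba is accepted by M but not by N.
No shorter string lies in the difference, and cba is the lexicographically first length-3 string in L(M) \ L(N).

cba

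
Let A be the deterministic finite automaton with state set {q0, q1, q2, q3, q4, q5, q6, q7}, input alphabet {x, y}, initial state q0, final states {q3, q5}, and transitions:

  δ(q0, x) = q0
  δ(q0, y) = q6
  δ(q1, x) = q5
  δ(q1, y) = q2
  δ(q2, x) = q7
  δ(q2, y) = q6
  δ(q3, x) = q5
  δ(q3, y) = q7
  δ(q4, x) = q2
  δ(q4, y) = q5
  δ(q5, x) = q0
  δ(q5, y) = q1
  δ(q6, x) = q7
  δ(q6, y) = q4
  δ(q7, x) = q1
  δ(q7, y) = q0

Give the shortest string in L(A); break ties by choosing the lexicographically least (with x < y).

yyy

A breadth-first search from q0 reaches an accepting state first via the path q0 → q6 → q4 → q5 on input yyy.
No string of length < 3 is accepted (BFS exhausts all shorter strings without reaching an accepting state), and yyy is the lexicographically least accepting string of length 3.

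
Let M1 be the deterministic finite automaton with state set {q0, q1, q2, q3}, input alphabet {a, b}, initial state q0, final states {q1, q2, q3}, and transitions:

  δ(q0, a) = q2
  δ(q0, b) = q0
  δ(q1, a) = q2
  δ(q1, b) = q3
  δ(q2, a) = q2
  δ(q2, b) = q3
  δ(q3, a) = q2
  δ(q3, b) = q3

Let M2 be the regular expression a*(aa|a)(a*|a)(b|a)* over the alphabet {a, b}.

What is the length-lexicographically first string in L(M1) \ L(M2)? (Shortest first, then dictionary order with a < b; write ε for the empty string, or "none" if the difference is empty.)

The string ba is accepted by M1 but not by M2.
No shorter string lies in the difference, and ba is the lexicographically first length-2 string in L(M1) \ L(M2).

ba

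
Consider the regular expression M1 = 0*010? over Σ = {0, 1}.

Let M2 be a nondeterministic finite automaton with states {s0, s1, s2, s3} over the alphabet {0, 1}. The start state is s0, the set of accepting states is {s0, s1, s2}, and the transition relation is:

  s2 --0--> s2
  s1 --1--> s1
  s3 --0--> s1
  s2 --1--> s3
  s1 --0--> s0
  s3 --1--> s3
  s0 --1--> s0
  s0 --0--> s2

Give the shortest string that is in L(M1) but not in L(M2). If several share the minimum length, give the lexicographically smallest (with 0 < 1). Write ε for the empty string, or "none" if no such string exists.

01

The string 01 is accepted by M1 but not by M2.
No shorter string lies in the difference, and 01 is the lexicographically first length-2 string in L(M1) \ L(M2).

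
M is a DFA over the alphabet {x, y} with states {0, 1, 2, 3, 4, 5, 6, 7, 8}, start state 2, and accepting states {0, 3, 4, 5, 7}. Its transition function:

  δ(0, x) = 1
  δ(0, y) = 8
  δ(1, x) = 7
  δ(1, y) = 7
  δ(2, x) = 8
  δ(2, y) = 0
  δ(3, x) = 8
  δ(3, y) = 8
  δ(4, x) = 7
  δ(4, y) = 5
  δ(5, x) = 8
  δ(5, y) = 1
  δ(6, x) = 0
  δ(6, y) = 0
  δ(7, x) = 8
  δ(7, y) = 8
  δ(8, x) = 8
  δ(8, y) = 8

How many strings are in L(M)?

3

The useful subgraph on states {0, 1, 2, 7} is acyclic, so L(M) is finite; the longest accepting path visits 4 useful states, giving maximum string length 3.
Counting accepting paths from 2 by length: 1 of length 1, 2 of length 3. Total 3.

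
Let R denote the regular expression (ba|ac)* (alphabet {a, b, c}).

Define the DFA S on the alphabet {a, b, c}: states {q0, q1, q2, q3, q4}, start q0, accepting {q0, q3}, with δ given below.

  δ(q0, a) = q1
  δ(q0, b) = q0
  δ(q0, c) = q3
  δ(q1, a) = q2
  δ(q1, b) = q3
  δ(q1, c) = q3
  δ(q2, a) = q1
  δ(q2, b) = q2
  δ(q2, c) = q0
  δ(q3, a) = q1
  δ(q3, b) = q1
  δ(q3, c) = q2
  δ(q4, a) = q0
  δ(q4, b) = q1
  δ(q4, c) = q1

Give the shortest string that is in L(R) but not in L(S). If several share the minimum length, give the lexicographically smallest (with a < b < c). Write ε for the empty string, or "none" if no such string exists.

The string ba is accepted by R but not by S.
No shorter string lies in the difference, and ba is the lexicographically first length-2 string in L(R) \ L(S).

ba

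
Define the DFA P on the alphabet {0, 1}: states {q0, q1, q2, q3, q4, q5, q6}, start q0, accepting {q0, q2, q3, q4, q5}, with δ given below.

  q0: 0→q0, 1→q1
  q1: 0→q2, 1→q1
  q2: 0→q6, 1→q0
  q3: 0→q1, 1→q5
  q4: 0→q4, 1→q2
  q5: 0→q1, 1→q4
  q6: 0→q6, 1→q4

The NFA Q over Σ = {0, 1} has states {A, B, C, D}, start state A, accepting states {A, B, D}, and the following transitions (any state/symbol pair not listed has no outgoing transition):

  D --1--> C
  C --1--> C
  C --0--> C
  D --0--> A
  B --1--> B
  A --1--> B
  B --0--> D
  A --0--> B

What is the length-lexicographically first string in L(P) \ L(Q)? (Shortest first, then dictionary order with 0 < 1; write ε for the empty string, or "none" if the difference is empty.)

101

The string 101 is accepted by P but not by Q.
No shorter string lies in the difference, and 101 is the lexicographically first length-3 string in L(P) \ L(Q).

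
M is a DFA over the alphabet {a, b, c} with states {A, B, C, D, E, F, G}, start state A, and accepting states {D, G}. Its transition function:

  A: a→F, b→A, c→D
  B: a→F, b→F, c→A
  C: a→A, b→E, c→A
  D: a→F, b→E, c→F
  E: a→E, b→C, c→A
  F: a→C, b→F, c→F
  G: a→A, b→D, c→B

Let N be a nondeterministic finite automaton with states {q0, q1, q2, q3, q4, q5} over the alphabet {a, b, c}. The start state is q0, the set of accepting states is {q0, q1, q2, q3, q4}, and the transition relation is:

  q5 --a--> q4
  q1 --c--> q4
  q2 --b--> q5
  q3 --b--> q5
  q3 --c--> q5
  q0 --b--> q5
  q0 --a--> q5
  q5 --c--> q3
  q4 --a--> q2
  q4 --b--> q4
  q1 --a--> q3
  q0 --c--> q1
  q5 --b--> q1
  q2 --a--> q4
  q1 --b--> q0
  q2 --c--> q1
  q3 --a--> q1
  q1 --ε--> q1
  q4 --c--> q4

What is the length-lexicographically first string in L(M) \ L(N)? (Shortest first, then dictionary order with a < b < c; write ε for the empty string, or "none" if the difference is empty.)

The string acaac is accepted by M but not by N.
No shorter string lies in the difference, and acaac is the lexicographically first length-5 string in L(M) \ L(N).

acaac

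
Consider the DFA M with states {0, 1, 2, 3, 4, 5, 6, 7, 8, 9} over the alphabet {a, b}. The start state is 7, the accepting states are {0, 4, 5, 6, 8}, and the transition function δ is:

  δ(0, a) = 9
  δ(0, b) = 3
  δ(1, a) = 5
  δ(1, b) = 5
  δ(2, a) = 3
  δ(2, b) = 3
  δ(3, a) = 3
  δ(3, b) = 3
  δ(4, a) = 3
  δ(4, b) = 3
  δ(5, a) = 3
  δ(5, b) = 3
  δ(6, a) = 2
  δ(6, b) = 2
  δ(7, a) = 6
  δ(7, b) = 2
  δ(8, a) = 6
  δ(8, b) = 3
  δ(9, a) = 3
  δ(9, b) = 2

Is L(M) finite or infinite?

The useful states (reachable from 7 and able to reach an accepting state) are {6, 7}.
Restricted to these states the transition graph has no cycle, so every accepting path has bounded length and L is finite.

finite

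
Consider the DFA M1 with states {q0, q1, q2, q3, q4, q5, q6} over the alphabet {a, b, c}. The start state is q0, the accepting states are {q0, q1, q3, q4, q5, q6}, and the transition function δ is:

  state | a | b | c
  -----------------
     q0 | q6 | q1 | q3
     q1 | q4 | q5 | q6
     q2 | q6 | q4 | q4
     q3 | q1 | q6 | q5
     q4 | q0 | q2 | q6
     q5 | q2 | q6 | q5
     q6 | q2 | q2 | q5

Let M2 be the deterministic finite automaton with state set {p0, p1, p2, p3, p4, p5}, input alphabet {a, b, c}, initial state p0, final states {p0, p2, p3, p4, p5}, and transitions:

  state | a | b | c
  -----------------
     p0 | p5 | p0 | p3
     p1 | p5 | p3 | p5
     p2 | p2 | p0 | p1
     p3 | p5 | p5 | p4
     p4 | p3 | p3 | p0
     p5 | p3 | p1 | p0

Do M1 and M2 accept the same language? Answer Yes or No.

The string cab is accepted by M1 but rejected by M2.
So L(M1) ≠ L(M2).

No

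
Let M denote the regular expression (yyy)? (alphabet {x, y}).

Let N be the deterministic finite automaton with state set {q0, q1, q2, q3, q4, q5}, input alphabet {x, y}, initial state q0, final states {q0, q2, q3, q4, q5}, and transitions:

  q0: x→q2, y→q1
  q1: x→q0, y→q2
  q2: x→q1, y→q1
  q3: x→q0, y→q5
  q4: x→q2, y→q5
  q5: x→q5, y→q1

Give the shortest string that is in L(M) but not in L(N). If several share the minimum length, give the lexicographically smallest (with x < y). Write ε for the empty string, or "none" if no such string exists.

yyy

The string yyy is accepted by M but not by N.
No shorter string lies in the difference, and yyy is the lexicographically first length-3 string in L(M) \ L(N).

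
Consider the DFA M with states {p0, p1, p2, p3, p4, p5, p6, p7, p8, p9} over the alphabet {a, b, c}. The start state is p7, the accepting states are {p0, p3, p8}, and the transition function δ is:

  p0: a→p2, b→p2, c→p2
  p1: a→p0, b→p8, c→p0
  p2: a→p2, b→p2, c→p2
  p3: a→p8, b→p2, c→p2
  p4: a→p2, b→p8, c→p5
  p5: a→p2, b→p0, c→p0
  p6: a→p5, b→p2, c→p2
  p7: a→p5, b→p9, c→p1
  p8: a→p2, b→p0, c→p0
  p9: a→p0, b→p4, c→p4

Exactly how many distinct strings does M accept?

18

The useful subgraph on states {p0, p1, p4, p5, p7, p8, p9} is acyclic, so L(M) is finite; the longest accepting path visits 5 useful states, giving maximum string length 4.
Counting accepting paths from p7 by length: 6 of length 2, 4 of length 3, 8 of length 4. Total 18.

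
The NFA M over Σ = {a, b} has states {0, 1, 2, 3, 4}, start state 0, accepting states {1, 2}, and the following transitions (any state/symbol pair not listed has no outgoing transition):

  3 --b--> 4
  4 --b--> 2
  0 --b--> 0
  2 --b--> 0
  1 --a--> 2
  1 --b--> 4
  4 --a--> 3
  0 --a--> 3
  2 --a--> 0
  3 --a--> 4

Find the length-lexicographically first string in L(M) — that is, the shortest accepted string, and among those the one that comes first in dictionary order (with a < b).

aab

A breadth-first search from 0 reaches an accepting state first via the path 0 → 3 → 4 → 2 on input aab.
No string of length < 3 is accepted (BFS exhausts all shorter strings without reaching an accepting state), and aab is the lexicographically least accepting string of length 3.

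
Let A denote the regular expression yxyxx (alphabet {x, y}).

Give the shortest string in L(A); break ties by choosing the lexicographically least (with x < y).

yxyxx

By inspection of the expression, no string of length less than 5 matches, and yxyxx is the lexicographically first match of length 5.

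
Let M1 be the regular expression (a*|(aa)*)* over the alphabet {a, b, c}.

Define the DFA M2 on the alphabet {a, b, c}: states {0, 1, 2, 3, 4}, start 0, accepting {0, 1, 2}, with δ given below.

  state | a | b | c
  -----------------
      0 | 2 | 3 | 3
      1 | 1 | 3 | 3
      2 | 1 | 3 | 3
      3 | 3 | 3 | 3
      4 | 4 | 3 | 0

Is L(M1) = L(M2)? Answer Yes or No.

Yes

Converting the expression M1 to a DFA (subset construction, then merging equivalent states) gives the minimal DFA with states {r0, r1}, start state r0, accepting states {r0} and transitions r0: a→r0, b→r1, c→r1; r1: a→r1, b→r1, c→r1.
Exploring the product automaton M1 × M2 from the start pair (r0, 0), following both machines on each input symbol, reaches 4 state pairs: (r0, 0), (r0, 2), (r1, 3), (r0, 1).
M1 accepts in {r0} and M2 accepts in {0, 1, 2}. In every reachable pair the two components are either both accepting — (r0, 0), (r0, 2), (r0, 1) — or both non-accepting, so no string is accepted by exactly one of the machines: L(M1) \ L(M2) and L(M2) \ L(M1) are both empty.
Hence every string is accepted by M1 iff it is accepted by M2, and the two languages coincide.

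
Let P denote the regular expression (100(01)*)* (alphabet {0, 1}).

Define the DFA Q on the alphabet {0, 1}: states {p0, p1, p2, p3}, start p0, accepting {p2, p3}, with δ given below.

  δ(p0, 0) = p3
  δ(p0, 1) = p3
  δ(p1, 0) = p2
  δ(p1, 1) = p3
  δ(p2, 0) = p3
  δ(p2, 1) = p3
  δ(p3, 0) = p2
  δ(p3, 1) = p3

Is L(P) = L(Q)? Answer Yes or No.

No

The empty string ε is accepted by P but rejected by Q.
So L(P) ≠ L(Q).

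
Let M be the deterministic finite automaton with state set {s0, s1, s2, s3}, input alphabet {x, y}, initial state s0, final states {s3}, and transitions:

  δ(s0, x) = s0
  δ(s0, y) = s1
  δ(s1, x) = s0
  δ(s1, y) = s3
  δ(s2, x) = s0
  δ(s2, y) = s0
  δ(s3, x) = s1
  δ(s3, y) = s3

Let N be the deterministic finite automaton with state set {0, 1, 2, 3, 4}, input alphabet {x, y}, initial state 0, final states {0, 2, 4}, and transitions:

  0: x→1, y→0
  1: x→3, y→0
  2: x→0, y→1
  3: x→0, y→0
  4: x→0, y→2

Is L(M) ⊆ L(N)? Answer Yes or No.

Exploring the product automaton M × N from the start pair (s0, 0), following both machines on each input symbol, reaches 6 state pairs: (s0, 0), (s0, 1), (s1, 0), (s0, 3), (s3, 0), (s1, 1).
M accepts in {s3} and N accepts in {0, 2, 4}. The reachable pairs whose M-component is accepting are (s3, 0); in each of them the N-component is accepting too, so the product for L(M) \ L(N) (M-component accepting, N-component rejecting) has no reachable accepting pair and the difference is empty.
Hence every string in L(M) is also in L(N).

Yes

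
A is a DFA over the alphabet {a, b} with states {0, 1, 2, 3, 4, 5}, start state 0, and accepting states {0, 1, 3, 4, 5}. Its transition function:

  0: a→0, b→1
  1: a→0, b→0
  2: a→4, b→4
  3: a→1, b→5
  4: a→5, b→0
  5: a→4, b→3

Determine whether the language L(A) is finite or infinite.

infinite

State 0 is reachable from the start and can reach an accepting state, and it lies on the cycle 0 → 0.
Traversing that cycle any number of times yields accepted strings of unbounded length, so the language is infinite.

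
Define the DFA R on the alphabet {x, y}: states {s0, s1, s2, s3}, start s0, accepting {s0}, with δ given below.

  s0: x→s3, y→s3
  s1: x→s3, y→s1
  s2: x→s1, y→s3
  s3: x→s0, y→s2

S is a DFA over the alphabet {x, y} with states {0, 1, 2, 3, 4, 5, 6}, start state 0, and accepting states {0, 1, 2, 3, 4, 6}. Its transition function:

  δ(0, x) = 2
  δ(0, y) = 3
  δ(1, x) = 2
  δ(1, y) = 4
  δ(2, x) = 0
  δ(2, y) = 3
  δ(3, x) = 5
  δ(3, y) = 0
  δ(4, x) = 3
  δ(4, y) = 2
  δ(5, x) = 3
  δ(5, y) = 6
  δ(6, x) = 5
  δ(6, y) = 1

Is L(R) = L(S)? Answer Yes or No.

No

The string yx is accepted by R but rejected by S.
So L(R) ≠ L(S).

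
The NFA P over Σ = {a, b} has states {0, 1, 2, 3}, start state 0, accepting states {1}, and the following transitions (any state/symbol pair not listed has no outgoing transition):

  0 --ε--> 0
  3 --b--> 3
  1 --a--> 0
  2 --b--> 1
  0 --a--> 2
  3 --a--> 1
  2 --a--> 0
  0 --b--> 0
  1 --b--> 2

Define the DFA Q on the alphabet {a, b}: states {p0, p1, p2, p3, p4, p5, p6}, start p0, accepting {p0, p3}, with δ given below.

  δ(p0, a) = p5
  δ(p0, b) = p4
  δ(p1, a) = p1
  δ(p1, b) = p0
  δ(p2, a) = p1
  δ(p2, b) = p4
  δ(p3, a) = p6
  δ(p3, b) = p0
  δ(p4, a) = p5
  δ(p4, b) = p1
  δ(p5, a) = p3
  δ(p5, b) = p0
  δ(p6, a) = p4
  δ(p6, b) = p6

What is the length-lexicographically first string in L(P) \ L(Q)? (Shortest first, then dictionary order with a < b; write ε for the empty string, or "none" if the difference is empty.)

aaab

The string aaab is accepted by P but not by Q.
No shorter string lies in the difference, and aaab is the lexicographically first length-4 string in L(P) \ L(Q).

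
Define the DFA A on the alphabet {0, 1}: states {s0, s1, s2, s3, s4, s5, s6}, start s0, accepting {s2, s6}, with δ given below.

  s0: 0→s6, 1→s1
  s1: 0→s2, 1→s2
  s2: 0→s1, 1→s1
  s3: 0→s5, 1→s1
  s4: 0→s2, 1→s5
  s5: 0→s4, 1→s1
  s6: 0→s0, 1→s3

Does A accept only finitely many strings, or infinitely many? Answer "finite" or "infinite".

State s1 is reachable from the start and can reach an accepting state, and it lies on the cycle s1 → s2 → s1.
Traversing that cycle any number of times yields accepted strings of unbounded length, so the language is infinite.

infinite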